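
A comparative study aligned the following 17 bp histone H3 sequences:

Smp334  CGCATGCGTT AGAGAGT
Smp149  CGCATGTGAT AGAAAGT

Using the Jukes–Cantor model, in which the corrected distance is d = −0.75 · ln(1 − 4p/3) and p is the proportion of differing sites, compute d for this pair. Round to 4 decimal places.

0.2012

Mismatches occur at site 7 (C/T), site 9 (T/A), site 14 (G/A).
p = 3/17 = 0.176471.
d = −0.75 · ln(1 − (4/3)·0.176471) = −0.75 · ln(0.764705) = −0.75 · (-0.268265) = 0.2012.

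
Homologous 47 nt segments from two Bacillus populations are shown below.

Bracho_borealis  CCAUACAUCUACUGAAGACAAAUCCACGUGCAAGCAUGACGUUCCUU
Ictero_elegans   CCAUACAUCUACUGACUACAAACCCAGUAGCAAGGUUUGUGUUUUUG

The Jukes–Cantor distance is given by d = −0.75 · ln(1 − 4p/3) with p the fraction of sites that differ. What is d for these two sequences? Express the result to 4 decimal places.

The sequences differ at positions 16 (A/C), 17 (G/U), 23 (U/C), 27 (C/G), 28 (G/U), 29 (U/A), 35 (C/G), 36 (A/U), 38 (G/U), 39 (A/G), 40 (C/U), 44 (C/U), 45 (C/U), 47 (U/G).
p = 14/47 = 0.297872.
d = −0.75 · ln(1 − (4/3)·0.297872) = −0.75 · ln(0.602837) = −0.75 · (-0.506108) = 0.3796.

0.3796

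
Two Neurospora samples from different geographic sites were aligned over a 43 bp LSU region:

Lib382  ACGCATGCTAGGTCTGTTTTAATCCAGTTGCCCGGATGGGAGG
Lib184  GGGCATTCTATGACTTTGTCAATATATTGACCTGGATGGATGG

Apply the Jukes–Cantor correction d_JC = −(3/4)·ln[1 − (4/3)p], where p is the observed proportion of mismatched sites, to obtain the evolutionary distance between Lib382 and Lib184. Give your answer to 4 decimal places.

Differing sites — 1:A/G; 2:C/G; 7:G/T; 11:G/T; 13:T/A; 16:G/T; 18:T/G; 20:T/C; 24:C/A; 25:C/T; 27:G/T; 29:T/G; 30:G/A; 33:C/T; 40:G/A; 41:A/T.
p = 16/43 = 0.372093.
d = −0.75 · ln(1 − (4/3)·0.372093) = −0.75 · ln(0.503876) = −0.75 · (-0.685425) = 0.5141.

0.5141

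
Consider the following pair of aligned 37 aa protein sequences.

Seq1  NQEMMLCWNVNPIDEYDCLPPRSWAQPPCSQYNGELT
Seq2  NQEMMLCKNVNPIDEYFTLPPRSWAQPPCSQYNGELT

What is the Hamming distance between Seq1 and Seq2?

Mismatches occur at site 8 (W→K), site 17 (D→F), site 18 (C→T).
That gives 3 mismatches out of 37 aligned sites, so the Hamming distance is 3.

3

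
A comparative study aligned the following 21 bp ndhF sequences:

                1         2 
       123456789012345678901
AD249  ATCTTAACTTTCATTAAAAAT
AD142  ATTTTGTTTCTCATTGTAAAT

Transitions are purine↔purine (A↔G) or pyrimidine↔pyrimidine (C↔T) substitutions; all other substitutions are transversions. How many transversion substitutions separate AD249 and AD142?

2

Mismatches occur at site 3 (C↔T, transition), site 6 (A↔G, transition), site 7 (A↔T, transversion), site 8 (C↔T, transition), site 10 (T↔C, transition), site 16 (A↔G, transition), site 17 (A↔T, transversion).
Of the 7 differences, 5 transitions and 2 transversions, so the answer is 2.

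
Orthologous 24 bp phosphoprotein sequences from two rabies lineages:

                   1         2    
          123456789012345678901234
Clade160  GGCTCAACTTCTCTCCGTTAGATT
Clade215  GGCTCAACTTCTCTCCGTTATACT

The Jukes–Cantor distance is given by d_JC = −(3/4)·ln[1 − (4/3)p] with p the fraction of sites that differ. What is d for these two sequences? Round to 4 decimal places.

Mismatches occur at site 21 (G↔T), site 23 (T↔C).
p = 2/24 = 0.083333.
d = −0.75 · ln(1 − (4/3)·0.083333) = −0.75 · ln(0.888889) = −0.75 · (-0.117783) = 0.0883.

0.0883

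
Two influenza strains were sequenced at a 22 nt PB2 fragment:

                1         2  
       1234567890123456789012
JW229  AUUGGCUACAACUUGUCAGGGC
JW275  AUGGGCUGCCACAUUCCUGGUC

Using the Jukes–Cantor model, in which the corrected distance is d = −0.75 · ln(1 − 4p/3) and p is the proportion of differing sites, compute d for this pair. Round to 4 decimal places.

Differing sites — 3:U/G; 8:A/G; 10:A/C; 13:U/A; 15:G/U; 16:U/C; 18:A/U; 21:G/U.
p = 8/22 = 0.363636.
d = −0.75 · ln(1 − (4/3)·0.363636) = −0.75 · ln(0.515152) = −0.75 · (-0.663293) = 0.4975.

0.4975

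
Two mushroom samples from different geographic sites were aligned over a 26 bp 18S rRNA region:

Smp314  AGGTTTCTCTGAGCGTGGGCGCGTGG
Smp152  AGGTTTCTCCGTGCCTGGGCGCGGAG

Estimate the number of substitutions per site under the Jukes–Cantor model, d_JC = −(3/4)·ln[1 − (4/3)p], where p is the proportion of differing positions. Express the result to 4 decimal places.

Differing sites — 10:T/C; 12:A/T; 15:G/C; 24:T/G; 25:G/A.
p = 5/26 = 0.192308.
d = −0.75 · ln(1 − (4/3)·0.192308) = −0.75 · ln(0.743589) = −0.75 · (-0.296267) = 0.2222.

0.2222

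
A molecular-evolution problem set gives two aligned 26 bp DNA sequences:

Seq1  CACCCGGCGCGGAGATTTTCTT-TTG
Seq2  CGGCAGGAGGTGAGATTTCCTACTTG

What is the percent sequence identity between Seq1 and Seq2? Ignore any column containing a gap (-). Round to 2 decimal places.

Excluding the 1 gap column leaves 25 comparable sites.
Differing sites — 2:A/G; 3:C/G; 5:C/A; 8:C/A; 10:C/G; 11:G/T; 19:T/C; 22:T/A.
17 of the 25 comparable sites match, so the percent identity is 17/25 × 100 = 68.00%.

68.00%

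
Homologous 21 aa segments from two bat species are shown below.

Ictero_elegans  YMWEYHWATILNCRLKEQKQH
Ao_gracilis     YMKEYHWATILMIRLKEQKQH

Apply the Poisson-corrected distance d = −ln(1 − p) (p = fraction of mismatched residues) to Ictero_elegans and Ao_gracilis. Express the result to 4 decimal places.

0.1542

Mismatches occur at site 3 (W→K), site 12 (N→M), site 13 (C→I).
p = 3/21 = 0.142857.
d = −ln(1 − 0.142857) = −ln(0.857143) = 0.1542.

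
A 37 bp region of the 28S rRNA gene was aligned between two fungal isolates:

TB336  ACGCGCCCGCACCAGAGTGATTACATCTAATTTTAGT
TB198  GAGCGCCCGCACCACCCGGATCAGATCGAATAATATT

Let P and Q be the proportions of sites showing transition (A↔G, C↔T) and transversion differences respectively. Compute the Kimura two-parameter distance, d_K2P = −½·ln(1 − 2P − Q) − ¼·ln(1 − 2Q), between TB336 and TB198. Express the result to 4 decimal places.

0.4321

Differing sites — 1:A/G (Ti); 2:C/A (Tv); 15:G/C (Tv); 16:A/C (Tv); 17:G/C (Tv); 18:T/G (Tv); 22:T/C (Ti); 24:C/G (Tv); 28:T/G (Tv); 32:T/A (Tv); 33:T/A (Tv); 36:G/T (Tv).
Of the 12 differences, 2 transitions and 10 transversions over 37 sites: P = 2/37 = 0.054054, Q = 10/37 = 0.270270.
d = −0.5·ln(0.621622) − 0.25·ln(0.459460) = −0.5·(-0.475423) − 0.25·(-0.777703) = 0.4321.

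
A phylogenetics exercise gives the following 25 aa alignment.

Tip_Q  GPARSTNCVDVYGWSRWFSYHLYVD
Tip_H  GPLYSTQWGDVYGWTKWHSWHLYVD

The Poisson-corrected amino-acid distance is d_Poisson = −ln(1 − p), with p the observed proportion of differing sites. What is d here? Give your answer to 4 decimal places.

0.4463

Mismatches occur at site 3 (A↔L), site 4 (R↔Y), site 7 (N↔Q), site 8 (C↔W), site 9 (V↔G), site 15 (S↔T), site 16 (R↔K), site 18 (F↔H), site 20 (Y↔W).
p = 9/25 = 0.360000.
d = −ln(1 − 0.360000) = −ln(0.640000) = 0.4463.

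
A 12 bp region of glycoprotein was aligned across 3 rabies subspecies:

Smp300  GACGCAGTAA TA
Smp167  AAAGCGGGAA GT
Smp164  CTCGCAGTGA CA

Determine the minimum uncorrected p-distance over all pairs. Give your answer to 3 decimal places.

Pairwise Hamming distances:
  Smp300 vs Smp167: 6
  Smp300 vs Smp164: 4
  Smp167 vs Smp164: 8
The smallest is 4 mismatches, between Smp300 and Smp164; p = 4/12 = 0.333.

0.333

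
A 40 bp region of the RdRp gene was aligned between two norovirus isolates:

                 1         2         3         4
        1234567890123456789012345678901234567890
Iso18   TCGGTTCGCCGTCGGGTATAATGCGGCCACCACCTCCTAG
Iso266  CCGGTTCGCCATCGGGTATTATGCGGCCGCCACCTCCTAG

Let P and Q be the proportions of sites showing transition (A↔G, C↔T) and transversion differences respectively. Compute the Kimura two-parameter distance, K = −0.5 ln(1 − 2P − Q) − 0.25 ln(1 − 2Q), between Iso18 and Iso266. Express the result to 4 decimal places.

Mismatches occur at site 1 (T→C, transition), site 11 (G→A, transition), site 20 (A→T, transversion), site 29 (A→G, transition).
Of the 4 differences, 3 transitions and 1 transversion over 40 sites: P = 3/40 = 0.075000, Q = 1/40 = 0.025000.
d = −0.5·ln(0.825000) − 0.25·ln(0.950000) = −0.5·(-0.192372) − 0.25·(-0.051293) = 0.1090.

0.1090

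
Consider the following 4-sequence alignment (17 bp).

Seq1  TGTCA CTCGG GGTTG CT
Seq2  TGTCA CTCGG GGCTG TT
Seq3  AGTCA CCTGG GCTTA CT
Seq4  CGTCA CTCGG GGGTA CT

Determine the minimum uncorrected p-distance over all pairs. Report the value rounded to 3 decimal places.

Pairwise Hamming distances:
  Seq1 vs Seq2: 2
  Seq1 vs Seq3: 5
  Seq1 vs Seq4: 3
  Seq2 vs Seq3: 7
  Seq2 vs Seq4: 4
  Seq3 vs Seq4: 5
The smallest is 2 mismatches, between Seq1 and Seq2; p = 2/17 = 0.118.

0.118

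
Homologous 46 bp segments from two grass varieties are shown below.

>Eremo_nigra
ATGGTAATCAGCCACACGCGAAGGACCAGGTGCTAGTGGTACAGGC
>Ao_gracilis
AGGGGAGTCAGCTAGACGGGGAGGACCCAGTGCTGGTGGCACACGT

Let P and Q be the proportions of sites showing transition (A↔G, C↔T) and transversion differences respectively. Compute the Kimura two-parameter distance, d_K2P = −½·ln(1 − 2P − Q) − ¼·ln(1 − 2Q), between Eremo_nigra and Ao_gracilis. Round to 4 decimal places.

The sequences differ at positions 2 (T/G, transversion), 5 (T/G, transversion), 7 (A/G, transition), 13 (C/T, transition), 15 (C/G, transversion), 19 (C/G, transversion), 21 (A/G, transition), 28 (A/C, transversion), 29 (G/A, transition), 35 (A/G, transition), 40 (T/C, transition), 44 (G/C, transversion), 46 (C/T, transition).
Of the 13 differences, 7 transitions and 6 transversions over 46 sites: P = 7/46 = 0.152174, Q = 6/46 = 0.130435.
d = −0.5·ln(0.565217) − 0.25·ln(0.739130) = −0.5·(-0.570546) − 0.25·(-0.302281) = 0.3608.

0.3608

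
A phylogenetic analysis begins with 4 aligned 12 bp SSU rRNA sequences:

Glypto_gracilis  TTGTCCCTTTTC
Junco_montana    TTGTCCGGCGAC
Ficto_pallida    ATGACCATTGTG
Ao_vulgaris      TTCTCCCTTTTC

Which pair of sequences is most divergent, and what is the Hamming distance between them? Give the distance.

7

Pairwise Hamming distances:
  Glypto_gracilis vs Junco_montana: 5
  Glypto_gracilis vs Ficto_pallida: 5
  Glypto_gracilis vs Ao_vulgaris: 1
  Junco_montana vs Ficto_pallida: 7
  Junco_montana vs Ao_vulgaris: 6
  Ficto_pallida vs Ao_vulgaris: 6
The largest is 7, between Junco_montana and Ficto_pallida.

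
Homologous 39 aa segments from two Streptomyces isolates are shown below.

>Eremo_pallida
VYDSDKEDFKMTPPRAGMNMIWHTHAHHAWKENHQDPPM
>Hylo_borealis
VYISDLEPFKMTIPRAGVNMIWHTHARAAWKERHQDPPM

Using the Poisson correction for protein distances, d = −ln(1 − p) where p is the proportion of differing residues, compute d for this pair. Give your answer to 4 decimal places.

0.2296

Differing sites — 3:D/I; 6:K/L; 8:D/P; 13:P/I; 18:M/V; 27:H/R; 28:H/A; 33:N/R.
p = 8/39 = 0.205128.
d = −ln(1 − 0.205128) = −ln(0.794872) = 0.2296.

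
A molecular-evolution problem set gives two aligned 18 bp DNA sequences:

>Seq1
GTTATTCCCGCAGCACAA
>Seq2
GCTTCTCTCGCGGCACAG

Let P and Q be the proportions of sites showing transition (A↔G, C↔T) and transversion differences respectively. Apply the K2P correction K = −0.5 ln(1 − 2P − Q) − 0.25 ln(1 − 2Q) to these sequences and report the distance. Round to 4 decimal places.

Differing sites — 2:T/C (Ti); 4:A/T (Tv); 5:T/C (Ti); 8:C/T (Ti); 12:A/G (Ti); 18:A/G (Ti).
Of the 6 differences, 5 transitions and 1 transversion over 18 sites: P = 5/18 = 0.277778, Q = 1/18 = 0.055556.
d = −0.5·ln(0.388888) − 0.25·ln(0.888888) = −0.5·(-0.944464) − 0.25·(-0.117784) = 0.5017.

0.5017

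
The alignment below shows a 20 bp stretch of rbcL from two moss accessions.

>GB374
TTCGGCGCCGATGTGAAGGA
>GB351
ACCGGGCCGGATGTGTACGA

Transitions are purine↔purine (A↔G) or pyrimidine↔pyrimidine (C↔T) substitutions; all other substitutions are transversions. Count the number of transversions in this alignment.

Differing sites — 1:T/A (Tv); 2:T/C (Ti); 6:C/G (Tv); 7:G/C (Tv); 9:C/G (Tv); 16:A/T (Tv); 18:G/C (Tv).
Of the 7 differences, 1 transition and 6 transversions, so the answer is 6.

6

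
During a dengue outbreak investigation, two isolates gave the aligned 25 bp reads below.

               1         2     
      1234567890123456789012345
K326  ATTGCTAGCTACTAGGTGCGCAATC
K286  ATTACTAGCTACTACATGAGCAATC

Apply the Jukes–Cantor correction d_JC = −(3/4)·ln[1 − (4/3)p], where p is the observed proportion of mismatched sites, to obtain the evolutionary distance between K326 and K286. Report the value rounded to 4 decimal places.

0.1800

Mismatches occur at site 4 (G→A), site 15 (G→C), site 16 (G→A), site 19 (C→A).
p = 4/25 = 0.160000.
d = −0.75 · ln(1 − (4/3)·0.160000) = −0.75 · ln(0.786667) = −0.75 · (-0.239950) = 0.1800.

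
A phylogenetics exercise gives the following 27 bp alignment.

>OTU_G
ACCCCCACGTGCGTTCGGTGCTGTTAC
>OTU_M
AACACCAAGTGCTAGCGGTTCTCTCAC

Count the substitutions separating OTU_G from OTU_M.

The sequences differ at positions 2 (C/A), 4 (C/A), 8 (C/A), 13 (G/T), 14 (T/A), 15 (T/G), 20 (G/T), 23 (G/C), 25 (T/C).
That gives 9 mismatches out of 27 aligned sites, so the Hamming distance is 9.

9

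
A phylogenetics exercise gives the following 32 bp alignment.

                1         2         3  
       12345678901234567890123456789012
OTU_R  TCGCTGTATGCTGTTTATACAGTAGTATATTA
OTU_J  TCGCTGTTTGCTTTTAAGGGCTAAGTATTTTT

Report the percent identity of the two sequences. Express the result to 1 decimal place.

The sequences differ at positions 8 (A/T), 13 (G/T), 16 (T/A), 18 (T/G), 19 (A/G), 20 (C/G), 21 (A/C), 22 (G/T), 23 (T/A), 29 (A/T), 32 (A/T).
21 of the 32 sites match, so the percent identity is 21/32 × 100 = 65.6%.

65.6%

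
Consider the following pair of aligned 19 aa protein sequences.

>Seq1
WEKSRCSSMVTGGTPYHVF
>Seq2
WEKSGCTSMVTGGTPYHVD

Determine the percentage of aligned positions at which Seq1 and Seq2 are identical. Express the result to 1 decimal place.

The sequences differ at positions 5 (R/G), 7 (S/T), 19 (F/D).
16 of the 19 sites match, so the percent identity is 16/19 × 100 = 84.2%.

84.2%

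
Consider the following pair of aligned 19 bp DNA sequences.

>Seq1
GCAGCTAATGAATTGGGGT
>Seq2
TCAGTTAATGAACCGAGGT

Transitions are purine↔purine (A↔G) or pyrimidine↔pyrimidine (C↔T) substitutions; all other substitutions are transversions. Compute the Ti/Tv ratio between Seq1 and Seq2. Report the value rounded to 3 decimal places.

Differing sites — 1:G/T (Tv); 5:C/T (Ti); 13:T/C (Ti); 14:T/C (Ti); 16:G/A (Ti).
Of the 5 differences, 4 transitions and 1 transversion, so Ti/Tv = 4/1 = 4.000.

4.000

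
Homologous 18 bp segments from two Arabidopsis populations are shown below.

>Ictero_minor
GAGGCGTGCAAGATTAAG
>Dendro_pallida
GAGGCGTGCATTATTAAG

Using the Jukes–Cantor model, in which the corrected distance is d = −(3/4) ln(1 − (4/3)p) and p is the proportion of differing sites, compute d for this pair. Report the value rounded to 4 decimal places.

0.1203

Differing sites — 11:A/T; 12:G/T.
p = 2/18 = 0.111111.
d = −0.75 · ln(1 − (4/3)·0.111111) = −0.75 · ln(0.851852) = −0.75 · (-0.160342) = 0.1203.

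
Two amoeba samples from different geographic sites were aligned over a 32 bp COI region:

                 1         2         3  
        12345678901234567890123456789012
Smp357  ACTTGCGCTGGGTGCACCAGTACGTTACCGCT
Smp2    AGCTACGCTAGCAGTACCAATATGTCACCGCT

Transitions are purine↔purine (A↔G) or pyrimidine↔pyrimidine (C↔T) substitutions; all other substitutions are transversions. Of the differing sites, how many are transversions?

The sequences differ at positions 2 (C/G, transversion), 3 (T/C, transition), 5 (G/A, transition), 10 (G/A, transition), 12 (G/C, transversion), 13 (T/A, transversion), 15 (C/T, transition), 20 (G/A, transition), 23 (C/T, transition), 26 (T/C, transition).
Of the 10 differences, 7 transitions and 3 transversions, so the answer is 3.

3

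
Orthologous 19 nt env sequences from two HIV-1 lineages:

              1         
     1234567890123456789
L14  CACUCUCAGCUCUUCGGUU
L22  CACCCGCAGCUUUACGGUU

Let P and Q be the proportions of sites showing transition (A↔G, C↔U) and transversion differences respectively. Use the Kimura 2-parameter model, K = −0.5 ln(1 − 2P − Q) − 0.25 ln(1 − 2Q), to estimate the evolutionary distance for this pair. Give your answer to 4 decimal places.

0.2488

The sequences differ at positions 4 (U/C, transition), 6 (U/G, transversion), 12 (C/U, transition), 14 (U/A, transversion).
Of the 4 differences, 2 transitions and 2 transversions over 19 sites: P = 2/19 = 0.105263, Q = 2/19 = 0.105263.
d = −0.5·ln(0.684211) − 0.25·ln(0.789474) = −0.5·(-0.379489) − 0.25·(-0.236388) = 0.2488.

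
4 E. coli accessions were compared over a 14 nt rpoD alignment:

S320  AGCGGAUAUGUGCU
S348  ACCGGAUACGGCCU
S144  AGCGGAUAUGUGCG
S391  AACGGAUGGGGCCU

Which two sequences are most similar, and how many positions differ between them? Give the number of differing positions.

Pairwise Hamming distances:
  S320 vs S348: 4
  S320 vs S144: 1
  S320 vs S391: 5
  S348 vs S144: 5
  S348 vs S391: 3
  S144 vs S391: 6
The smallest is 1, between S320 and S144.

1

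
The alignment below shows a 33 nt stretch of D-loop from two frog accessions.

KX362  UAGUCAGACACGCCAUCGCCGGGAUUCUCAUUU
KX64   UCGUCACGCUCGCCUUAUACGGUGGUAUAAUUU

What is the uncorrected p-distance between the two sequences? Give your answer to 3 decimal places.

Mismatches occur at site 2 (A→C), site 7 (G→C), site 8 (A→G), site 10 (A→U), site 15 (A→U), site 17 (C→A), site 18 (G→U), site 19 (C→A), site 23 (G→U), site 24 (A→G), site 25 (U→G), site 27 (C→A), site 29 (C→A).
There are 13 differences over 33 sites, so p = 13/33 = 0.394.

0.394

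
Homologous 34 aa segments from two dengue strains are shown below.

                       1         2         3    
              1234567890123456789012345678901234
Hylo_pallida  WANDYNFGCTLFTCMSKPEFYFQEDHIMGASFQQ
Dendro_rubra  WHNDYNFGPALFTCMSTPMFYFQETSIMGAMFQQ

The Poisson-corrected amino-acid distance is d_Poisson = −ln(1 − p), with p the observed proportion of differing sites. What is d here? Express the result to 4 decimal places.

0.2683

Differing sites — 2:A/H; 9:C/P; 10:T/A; 17:K/T; 19:E/M; 25:D/T; 26:H/S; 31:S/M.
p = 8/34 = 0.235294.
d = −ln(1 − 0.235294) = −ln(0.764706) = 0.2683.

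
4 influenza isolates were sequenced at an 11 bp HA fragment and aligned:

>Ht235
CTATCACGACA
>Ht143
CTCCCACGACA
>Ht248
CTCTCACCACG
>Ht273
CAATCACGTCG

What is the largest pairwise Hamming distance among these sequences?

5

Pairwise Hamming distances:
  Ht235 vs Ht143: 2
  Ht235 vs Ht248: 3
  Ht235 vs Ht273: 3
  Ht143 vs Ht248: 3
  Ht143 vs Ht273: 5
  Ht248 vs Ht273: 4
The largest is 5, between Ht143 and Ht273.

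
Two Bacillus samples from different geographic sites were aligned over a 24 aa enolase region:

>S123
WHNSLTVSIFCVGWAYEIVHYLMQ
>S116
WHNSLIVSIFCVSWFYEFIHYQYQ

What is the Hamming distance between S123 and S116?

The sequences differ at positions 6 (T/I), 13 (G/S), 15 (A/F), 18 (I/F), 19 (V/I), 22 (L/Q), 23 (M/Y).
That gives 7 mismatches out of 24 aligned sites, so the Hamming distance is 7.

7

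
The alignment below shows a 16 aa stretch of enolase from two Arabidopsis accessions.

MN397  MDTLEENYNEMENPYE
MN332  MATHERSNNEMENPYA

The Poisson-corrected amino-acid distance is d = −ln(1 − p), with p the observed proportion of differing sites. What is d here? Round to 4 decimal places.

Mismatches occur at site 2 (D/A), site 4 (L/H), site 6 (E/R), site 7 (N/S), site 8 (Y/N), site 16 (E/A).
p = 6/16 = 0.375000.
d = −ln(1 − 0.375000) = −ln(0.625000) = 0.4700.

0.4700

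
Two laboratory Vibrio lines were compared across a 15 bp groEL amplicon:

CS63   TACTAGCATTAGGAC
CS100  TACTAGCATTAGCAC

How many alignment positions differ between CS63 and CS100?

1

Differing sites — 13:G/C.
That gives 1 mismatch out of 15 aligned sites, so the Hamming distance is 1.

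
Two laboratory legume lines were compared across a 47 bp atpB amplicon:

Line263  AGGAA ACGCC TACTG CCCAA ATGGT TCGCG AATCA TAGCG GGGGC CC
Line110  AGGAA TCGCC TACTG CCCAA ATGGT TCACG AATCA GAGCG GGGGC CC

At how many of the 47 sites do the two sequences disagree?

The sequences differ at positions 6 (A/T), 28 (G/A), 36 (T/G).
That gives 3 mismatches out of 47 aligned sites, so the Hamming distance is 3.

3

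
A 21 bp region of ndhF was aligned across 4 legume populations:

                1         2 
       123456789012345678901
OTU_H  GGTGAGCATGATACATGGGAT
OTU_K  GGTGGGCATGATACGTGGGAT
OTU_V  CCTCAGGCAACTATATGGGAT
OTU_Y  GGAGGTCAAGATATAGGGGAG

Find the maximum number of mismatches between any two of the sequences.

Pairwise Hamming distances:
  OTU_H vs OTU_K: 2
  OTU_H vs OTU_V: 9
  OTU_H vs OTU_Y: 7
  OTU_K vs OTU_V: 11
  OTU_K vs OTU_Y: 7
  OTU_V vs OTU_Y: 12
The largest is 12, between OTU_V and OTU_Y.

12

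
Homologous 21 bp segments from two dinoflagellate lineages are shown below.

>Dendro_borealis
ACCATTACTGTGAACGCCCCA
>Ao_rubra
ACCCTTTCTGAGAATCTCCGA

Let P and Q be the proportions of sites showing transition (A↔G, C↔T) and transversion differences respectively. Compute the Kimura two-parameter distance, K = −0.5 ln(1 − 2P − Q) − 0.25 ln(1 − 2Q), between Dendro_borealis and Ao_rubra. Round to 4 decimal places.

Mismatches occur at site 4 (A→C, transversion), site 7 (A→T, transversion), site 11 (T→A, transversion), site 15 (C→T, transition), site 16 (G→C, transversion), site 17 (C→T, transition), site 20 (C→G, transversion).
Of the 7 differences, 2 transitions and 5 transversions over 21 sites: P = 2/21 = 0.095238, Q = 5/21 = 0.238095.
d = −0.5·ln(0.571429) − 0.25·ln(0.523810) = −0.5·(-0.559615) − 0.25·(-0.646626) = 0.4415.

0.4415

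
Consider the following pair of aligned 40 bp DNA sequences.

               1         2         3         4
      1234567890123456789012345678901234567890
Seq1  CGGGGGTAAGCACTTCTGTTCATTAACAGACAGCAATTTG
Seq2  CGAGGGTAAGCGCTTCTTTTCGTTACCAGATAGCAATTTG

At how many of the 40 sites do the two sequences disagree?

6

Differing sites — 3:G/A; 12:A/G; 18:G/T; 22:A/G; 26:A/C; 31:C/T.
That gives 6 mismatches out of 40 aligned sites, so the Hamming distance is 6.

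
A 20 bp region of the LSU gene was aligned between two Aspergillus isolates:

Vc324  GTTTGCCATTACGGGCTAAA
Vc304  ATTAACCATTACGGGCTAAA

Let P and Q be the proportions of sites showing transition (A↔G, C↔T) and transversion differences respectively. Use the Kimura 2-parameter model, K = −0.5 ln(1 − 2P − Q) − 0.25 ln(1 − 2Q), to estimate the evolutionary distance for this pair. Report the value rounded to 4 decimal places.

Differing sites — 1:G/A (Ti); 4:T/A (Tv); 5:G/A (Ti).
Of the 3 differences, 2 transitions and 1 transversion over 20 sites: P = 2/20 = 0.100000, Q = 1/20 = 0.050000.
d = −0.5·ln(0.750000) − 0.25·ln(0.900000) = −0.5·(-0.287682) − 0.25·(-0.105361) = 0.1702.

0.1702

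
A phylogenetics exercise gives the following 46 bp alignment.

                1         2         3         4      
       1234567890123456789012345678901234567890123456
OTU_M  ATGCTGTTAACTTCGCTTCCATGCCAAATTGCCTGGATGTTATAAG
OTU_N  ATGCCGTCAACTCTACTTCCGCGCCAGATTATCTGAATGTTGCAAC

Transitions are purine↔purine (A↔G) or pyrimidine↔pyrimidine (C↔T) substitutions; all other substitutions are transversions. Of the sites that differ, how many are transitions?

13

Mismatches occur at site 5 (T/C, transition), site 8 (T/C, transition), site 13 (T/C, transition), site 14 (C/T, transition), site 15 (G/A, transition), site 21 (A/G, transition), site 22 (T/C, transition), site 27 (A/G, transition), site 31 (G/A, transition), site 32 (C/T, transition), site 36 (G/A, transition), site 42 (A/G, transition), site 43 (T/C, transition), site 46 (G/C, transversion).
Of the 14 differences, 13 transitions and 1 transversion, so the answer is 13.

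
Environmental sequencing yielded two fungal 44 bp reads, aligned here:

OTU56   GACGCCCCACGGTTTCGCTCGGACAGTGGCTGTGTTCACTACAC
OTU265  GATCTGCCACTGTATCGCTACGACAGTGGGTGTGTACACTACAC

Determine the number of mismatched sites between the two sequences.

Differing sites — 3:C/T; 4:G/C; 5:C/T; 6:C/G; 11:G/T; 14:T/A; 20:C/A; 21:G/C; 30:C/G; 36:T/A.
That gives 10 mismatches out of 44 aligned sites, so the Hamming distance is 10.

10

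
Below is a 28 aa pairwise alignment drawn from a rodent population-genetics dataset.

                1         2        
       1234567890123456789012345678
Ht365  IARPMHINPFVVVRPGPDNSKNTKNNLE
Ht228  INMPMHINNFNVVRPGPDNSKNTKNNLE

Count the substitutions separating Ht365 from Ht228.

4

Differing sites — 2:A/N; 3:R/M; 9:P/N; 11:V/N.
That gives 4 mismatches out of 28 aligned sites, so the Hamming distance is 4.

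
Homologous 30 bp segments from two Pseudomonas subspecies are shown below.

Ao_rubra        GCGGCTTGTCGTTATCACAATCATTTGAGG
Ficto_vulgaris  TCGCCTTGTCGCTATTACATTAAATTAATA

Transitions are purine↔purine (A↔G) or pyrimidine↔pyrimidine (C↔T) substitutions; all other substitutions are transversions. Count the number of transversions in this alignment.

6

The sequences differ at positions 1 (G/T, transversion), 4 (G/C, transversion), 12 (T/C, transition), 16 (C/T, transition), 20 (A/T, transversion), 22 (C/A, transversion), 24 (T/A, transversion), 27 (G/A, transition), 29 (G/T, transversion), 30 (G/A, transition).
Of the 10 differences, 4 transitions and 6 transversions, so the answer is 6.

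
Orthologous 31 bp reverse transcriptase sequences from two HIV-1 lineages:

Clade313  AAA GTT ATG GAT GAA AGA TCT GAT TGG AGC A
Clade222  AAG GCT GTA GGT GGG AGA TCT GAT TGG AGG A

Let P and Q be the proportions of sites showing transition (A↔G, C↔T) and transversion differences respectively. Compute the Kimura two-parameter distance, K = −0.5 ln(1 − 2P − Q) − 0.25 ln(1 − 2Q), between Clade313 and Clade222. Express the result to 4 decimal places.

Differing sites — 3:A/G (Ti); 5:T/C (Ti); 7:A/G (Ti); 9:G/A (Ti); 11:A/G (Ti); 14:A/G (Ti); 15:A/G (Ti); 30:C/G (Tv).
Of the 8 differences, 7 transitions and 1 transversion over 31 sites: P = 7/31 = 0.225806, Q = 1/31 = 0.032258.
d = −0.5·ln(0.516130) − 0.25·ln(0.935484) = −0.5·(-0.661397) − 0.25·(-0.066691) = 0.3474.

0.3474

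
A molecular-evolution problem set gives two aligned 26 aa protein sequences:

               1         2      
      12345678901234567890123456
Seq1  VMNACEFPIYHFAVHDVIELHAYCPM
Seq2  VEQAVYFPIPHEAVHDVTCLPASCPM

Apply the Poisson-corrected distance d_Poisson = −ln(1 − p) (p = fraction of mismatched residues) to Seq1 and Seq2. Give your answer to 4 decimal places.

The sequences differ at positions 2 (M/E), 3 (N/Q), 5 (C/V), 6 (E/Y), 10 (Y/P), 12 (F/E), 18 (I/T), 19 (E/C), 21 (H/P), 23 (Y/S).
p = 10/26 = 0.384615.
d = −ln(1 − 0.384615) = −ln(0.615385) = 0.4855.

0.4855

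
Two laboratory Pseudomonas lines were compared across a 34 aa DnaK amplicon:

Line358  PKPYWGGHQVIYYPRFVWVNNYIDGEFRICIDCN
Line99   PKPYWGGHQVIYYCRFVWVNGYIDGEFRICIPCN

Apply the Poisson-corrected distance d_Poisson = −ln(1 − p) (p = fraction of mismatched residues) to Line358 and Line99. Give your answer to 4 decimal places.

0.0924

The sequences differ at positions 14 (P/C), 21 (N/G), 32 (D/P).
p = 3/34 = 0.088235.
d = −ln(1 − 0.088235) = −ln(0.911765) = 0.0924.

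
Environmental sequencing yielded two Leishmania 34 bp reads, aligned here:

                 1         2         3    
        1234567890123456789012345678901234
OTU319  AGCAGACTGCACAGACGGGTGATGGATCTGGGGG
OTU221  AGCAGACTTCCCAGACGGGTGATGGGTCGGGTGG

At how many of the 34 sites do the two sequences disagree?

Mismatches occur at site 9 (G→T), site 11 (A→C), site 26 (A→G), site 29 (T→G), site 32 (G→T).
That gives 5 mismatches out of 34 aligned sites, so the Hamming distance is 5.

5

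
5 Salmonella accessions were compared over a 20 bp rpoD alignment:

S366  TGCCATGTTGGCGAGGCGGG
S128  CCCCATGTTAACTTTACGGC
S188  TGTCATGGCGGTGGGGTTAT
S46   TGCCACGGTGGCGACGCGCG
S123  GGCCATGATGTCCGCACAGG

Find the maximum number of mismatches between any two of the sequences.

Pairwise Hamming distances:
  S366 vs S128: 9
  S366 vs S188: 9
  S366 vs S46: 4
  S366 vs S123: 8
  S128 vs S188: 16
  S128 vs S46: 12
  S128 vs S123: 10
  S188 vs S46: 10
  S188 vs S123: 13
  S46 vs S123: 9
The largest is 16, between S128 and S188.

16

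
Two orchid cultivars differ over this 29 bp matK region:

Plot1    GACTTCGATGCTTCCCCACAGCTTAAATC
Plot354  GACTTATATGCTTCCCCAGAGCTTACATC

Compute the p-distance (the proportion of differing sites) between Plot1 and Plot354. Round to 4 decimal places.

0.1379

Differing sites — 6:C/A; 7:G/T; 19:C/G; 26:A/C.
There are 4 differences over 29 sites, so p = 4/29 = 0.1379.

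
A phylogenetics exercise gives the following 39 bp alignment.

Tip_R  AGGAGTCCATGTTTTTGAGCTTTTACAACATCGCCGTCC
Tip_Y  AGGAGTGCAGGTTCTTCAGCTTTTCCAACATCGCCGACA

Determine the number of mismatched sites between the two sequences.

7

Mismatches occur at site 7 (C→G), site 10 (T→G), site 14 (T→C), site 17 (G→C), site 25 (A→C), site 37 (T→A), site 39 (C→A).
That gives 7 mismatches out of 39 aligned sites, so the Hamming distance is 7.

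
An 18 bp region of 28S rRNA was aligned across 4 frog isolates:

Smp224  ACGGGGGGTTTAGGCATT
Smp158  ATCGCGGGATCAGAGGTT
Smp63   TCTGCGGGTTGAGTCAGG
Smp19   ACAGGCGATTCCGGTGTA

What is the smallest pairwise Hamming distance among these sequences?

Pairwise Hamming distances:
  Smp224 vs Smp158: 8
  Smp224 vs Smp63: 7
  Smp224 vs Smp19: 8
  Smp158 vs Smp63: 10
  Smp158 vs Smp19: 10
  Smp63 vs Smp19: 12
The smallest is 7, between Smp224 and Smp63.

7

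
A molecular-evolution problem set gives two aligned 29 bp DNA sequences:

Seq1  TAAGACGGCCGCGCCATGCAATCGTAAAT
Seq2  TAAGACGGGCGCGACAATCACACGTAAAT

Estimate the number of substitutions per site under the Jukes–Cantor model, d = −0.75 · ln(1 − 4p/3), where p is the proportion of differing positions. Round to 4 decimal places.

Mismatches occur at site 9 (C/G), site 14 (C/A), site 17 (T/A), site 18 (G/T), site 21 (A/C), site 22 (T/A).
p = 6/29 = 0.206897.
d = −0.75 · ln(1 − (4/3)·0.206897) = −0.75 · ln(0.724137) = −0.75 · (-0.322775) = 0.2421.

0.2421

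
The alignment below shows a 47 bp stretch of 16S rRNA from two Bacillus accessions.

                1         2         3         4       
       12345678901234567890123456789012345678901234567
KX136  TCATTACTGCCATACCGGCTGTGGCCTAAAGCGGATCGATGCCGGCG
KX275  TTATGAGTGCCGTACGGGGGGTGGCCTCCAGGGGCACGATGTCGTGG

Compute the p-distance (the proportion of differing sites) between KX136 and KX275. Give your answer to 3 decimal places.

Differing sites — 2:C/T; 5:T/G; 7:C/G; 12:A/G; 16:C/G; 19:C/G; 20:T/G; 28:A/C; 29:A/C; 32:C/G; 35:A/C; 36:T/A; 42:C/T; 45:G/T; 46:C/G.
There are 15 differences over 47 sites, so p = 15/47 = 0.319.

0.319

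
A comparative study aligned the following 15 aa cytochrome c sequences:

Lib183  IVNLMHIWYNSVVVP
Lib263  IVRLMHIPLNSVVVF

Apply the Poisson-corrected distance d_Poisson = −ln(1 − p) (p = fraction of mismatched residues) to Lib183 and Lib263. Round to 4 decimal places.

0.3102

Mismatches occur at site 3 (N→R), site 8 (W→P), site 9 (Y→L), site 15 (P→F).
p = 4/15 = 0.266667.
d = −ln(1 − 0.266667) = −ln(0.733333) = 0.3102.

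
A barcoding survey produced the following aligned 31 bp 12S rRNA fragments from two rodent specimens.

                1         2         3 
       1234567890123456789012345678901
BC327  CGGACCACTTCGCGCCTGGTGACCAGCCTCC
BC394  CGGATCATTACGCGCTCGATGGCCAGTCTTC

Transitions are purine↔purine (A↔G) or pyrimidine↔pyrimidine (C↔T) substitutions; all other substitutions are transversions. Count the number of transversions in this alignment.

1

Differing sites — 5:C/T (Ti); 8:C/T (Ti); 10:T/A (Tv); 16:C/T (Ti); 17:T/C (Ti); 19:G/A (Ti); 22:A/G (Ti); 27:C/T (Ti); 30:C/T (Ti).
Of the 9 differences, 8 transitions and 1 transversion, so the answer is 1.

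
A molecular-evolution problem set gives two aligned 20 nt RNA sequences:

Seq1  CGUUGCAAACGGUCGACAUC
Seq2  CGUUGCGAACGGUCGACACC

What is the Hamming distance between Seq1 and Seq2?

Mismatches occur at site 7 (A/G), site 19 (U/C).
That gives 2 mismatches out of 20 aligned sites, so the Hamming distance is 2.

2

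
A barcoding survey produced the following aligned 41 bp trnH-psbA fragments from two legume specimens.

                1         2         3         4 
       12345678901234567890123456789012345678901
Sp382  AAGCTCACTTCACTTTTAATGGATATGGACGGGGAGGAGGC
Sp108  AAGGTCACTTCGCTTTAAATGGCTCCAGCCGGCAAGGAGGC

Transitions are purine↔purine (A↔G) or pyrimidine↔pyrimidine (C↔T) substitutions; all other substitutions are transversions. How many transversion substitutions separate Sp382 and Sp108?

Mismatches occur at site 4 (C↔G, transversion), site 12 (A↔G, transition), site 17 (T↔A, transversion), site 23 (A↔C, transversion), site 25 (A↔C, transversion), site 26 (T↔C, transition), site 27 (G↔A, transition), site 29 (A↔C, transversion), site 33 (G↔C, transversion), site 34 (G↔A, transition).
Of the 10 differences, 4 transitions and 6 transversions, so the answer is 6.

6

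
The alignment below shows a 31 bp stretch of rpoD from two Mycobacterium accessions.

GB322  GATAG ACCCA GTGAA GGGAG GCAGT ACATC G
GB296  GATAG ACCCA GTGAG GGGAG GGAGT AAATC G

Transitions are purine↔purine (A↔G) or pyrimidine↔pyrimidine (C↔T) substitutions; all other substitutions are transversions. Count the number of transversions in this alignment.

Mismatches occur at site 15 (A↔G, transition), site 22 (C↔G, transversion), site 27 (C↔A, transversion).
Of the 3 differences, 1 transition and 2 transversions, so the answer is 2.

2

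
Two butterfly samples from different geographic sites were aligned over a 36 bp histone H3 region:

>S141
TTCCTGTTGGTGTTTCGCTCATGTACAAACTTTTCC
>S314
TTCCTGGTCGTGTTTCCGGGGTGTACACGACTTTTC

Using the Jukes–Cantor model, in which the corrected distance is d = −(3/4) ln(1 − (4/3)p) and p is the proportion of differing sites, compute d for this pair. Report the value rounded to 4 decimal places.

The sequences differ at positions 7 (T/G), 9 (G/C), 17 (G/C), 18 (C/G), 19 (T/G), 20 (C/G), 21 (A/G), 28 (A/C), 29 (A/G), 30 (C/A), 31 (T/C), 35 (C/T).
p = 12/36 = 0.333333.
d = −0.75 · ln(1 − (4/3)·0.333333) = −0.75 · ln(0.555556) = −0.75 · (-0.587786) = 0.4408.

0.4408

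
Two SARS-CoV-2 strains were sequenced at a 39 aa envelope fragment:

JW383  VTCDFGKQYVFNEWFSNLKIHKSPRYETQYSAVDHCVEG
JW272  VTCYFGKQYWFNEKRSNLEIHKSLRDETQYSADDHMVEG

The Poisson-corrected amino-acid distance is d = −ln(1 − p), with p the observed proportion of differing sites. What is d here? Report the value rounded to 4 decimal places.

Differing sites — 4:D/Y; 10:V/W; 14:W/K; 15:F/R; 19:K/E; 24:P/L; 26:Y/D; 33:V/D; 36:C/M.
p = 9/39 = 0.230769.
d = −ln(1 − 0.230769) = −ln(0.769231) = 0.2624.

0.2624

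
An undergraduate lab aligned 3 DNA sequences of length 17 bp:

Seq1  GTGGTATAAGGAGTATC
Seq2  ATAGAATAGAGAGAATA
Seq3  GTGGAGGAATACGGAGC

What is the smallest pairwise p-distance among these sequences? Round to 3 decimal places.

Pairwise Hamming distances:
  Seq1 vs Seq2: 7
  Seq1 vs Seq3: 8
  Seq2 vs Seq3: 11
The smallest is 7 mismatches, between Seq1 and Seq2; p = 7/17 = 0.412.

0.412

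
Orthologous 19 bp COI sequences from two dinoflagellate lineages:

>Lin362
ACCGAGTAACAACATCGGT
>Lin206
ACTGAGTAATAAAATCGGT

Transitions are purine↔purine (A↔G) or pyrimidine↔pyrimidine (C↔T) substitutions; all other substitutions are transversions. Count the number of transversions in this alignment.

1

The sequences differ at positions 3 (C/T, transition), 10 (C/T, transition), 13 (C/A, transversion).
Of the 3 differences, 2 transitions and 1 transversion, so the answer is 1.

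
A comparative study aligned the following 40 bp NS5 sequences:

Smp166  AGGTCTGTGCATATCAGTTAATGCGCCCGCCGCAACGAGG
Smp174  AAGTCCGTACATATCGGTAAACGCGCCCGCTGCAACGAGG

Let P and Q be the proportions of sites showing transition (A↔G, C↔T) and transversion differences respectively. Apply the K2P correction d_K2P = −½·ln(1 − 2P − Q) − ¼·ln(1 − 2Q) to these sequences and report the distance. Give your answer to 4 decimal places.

0.2093

The sequences differ at positions 2 (G/A, transition), 6 (T/C, transition), 9 (G/A, transition), 16 (A/G, transition), 19 (T/A, transversion), 22 (T/C, transition), 31 (C/T, transition).
Of the 7 differences, 6 transitions and 1 transversion over 40 sites: P = 6/40 = 0.150000, Q = 1/40 = 0.025000.
d = −0.5·ln(0.675000) − 0.25·ln(0.950000) = −0.5·(-0.393043) − 0.25·(-0.051293) = 0.2093.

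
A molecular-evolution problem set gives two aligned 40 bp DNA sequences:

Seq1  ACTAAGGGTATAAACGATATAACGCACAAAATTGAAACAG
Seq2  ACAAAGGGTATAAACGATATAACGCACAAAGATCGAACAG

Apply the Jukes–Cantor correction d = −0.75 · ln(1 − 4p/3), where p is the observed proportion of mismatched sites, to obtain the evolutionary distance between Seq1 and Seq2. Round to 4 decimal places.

0.1367

Differing sites — 3:T/A; 31:A/G; 32:T/A; 34:G/C; 35:A/G.
p = 5/40 = 0.125000.
d = −0.75 · ln(1 − (4/3)·0.125000) = −0.75 · ln(0.833333) = −0.75 · (-0.182322) = 0.1367.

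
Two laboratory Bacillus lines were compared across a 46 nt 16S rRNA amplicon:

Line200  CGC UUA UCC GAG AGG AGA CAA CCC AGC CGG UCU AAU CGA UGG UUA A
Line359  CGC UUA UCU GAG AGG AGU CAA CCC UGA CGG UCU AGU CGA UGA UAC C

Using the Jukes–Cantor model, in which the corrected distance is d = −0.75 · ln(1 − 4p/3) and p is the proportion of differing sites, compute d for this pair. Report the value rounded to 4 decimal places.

0.2267

The sequences differ at positions 9 (C/U), 18 (A/U), 25 (A/U), 27 (C/A), 35 (A/G), 42 (G/A), 44 (U/A), 45 (A/C), 46 (A/C).
p = 9/46 = 0.195652.
d = −0.75 · ln(1 − (4/3)·0.195652) = −0.75 · ln(0.739131) = −0.75 · (-0.302280) = 0.2267.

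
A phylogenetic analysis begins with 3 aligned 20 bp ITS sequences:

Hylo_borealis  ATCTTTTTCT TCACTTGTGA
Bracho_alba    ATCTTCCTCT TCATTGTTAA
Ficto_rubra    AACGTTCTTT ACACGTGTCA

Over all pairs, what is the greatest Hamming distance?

Pairwise Hamming distances:
  Hylo_borealis vs Bracho_alba: 6
  Hylo_borealis vs Ficto_rubra: 7
  Bracho_alba vs Ficto_rubra: 10
The largest is 10, between Bracho_alba and Ficto_rubra.

10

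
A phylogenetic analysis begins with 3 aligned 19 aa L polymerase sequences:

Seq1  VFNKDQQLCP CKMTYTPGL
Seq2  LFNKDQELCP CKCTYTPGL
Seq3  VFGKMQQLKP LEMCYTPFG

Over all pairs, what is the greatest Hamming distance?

Pairwise Hamming distances:
  Seq1 vs Seq2: 3
  Seq1 vs Seq3: 8
  Seq2 vs Seq3: 11
The largest is 11, between Seq2 and Seq3.

11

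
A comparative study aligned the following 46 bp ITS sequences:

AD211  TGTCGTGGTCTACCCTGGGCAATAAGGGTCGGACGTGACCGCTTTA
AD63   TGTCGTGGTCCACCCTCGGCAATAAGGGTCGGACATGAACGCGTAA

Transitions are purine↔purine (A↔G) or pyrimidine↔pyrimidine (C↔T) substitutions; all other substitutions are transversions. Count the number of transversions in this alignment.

Differing sites — 11:T/C (Ti); 17:G/C (Tv); 35:G/A (Ti); 39:C/A (Tv); 43:T/G (Tv); 45:T/A (Tv).
Of the 6 differences, 2 transitions and 4 transversions, so the answer is 4.

4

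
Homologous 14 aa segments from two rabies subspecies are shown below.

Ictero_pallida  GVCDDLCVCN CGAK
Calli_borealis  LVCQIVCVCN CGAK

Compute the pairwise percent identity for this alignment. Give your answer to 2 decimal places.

Differing sites — 1:G/L; 4:D/Q; 5:D/I; 6:L/V.
10 of the 14 sites match, so the percent identity is 10/14 × 100 = 71.43%.

71.43%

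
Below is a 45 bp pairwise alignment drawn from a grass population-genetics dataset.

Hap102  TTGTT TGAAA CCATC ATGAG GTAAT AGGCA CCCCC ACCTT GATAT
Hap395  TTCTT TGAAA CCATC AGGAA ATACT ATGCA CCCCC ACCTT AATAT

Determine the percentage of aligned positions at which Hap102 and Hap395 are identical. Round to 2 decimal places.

84.44%

Differing sites — 3:G/C; 17:T/G; 20:G/A; 21:G/A; 24:A/C; 27:G/T; 41:G/A.
38 of the 45 sites match, so the percent identity is 38/45 × 100 = 84.44%.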